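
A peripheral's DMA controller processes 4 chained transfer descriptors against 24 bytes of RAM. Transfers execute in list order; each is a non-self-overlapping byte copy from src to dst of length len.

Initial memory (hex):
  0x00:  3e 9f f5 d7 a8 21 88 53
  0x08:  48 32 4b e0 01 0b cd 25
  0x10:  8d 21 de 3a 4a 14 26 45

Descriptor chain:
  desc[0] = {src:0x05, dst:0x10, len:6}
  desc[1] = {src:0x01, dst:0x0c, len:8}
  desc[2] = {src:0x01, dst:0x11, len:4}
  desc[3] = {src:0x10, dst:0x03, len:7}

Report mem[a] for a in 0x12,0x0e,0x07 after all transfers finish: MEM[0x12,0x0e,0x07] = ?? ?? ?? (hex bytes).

MEM[0x12,0x0e,0x07] = f5 d7 a8

#0 dst[0x10+6] := {0x21,0x88,0x53,0x48,0x32,0x4b}
#1 dst[0x0c+8] := {0x9f,0xf5,0xd7,0xa8,0x21,0x88,0x53,0x48}
#2 dst[0x11+4] := {0x9f,0xf5,0xd7,0xa8}
#3 dst[0x03+7] := {0x21,0x9f,0xf5,0xd7,0xa8,0x4b,0x26}
query mem[0x12]=0xf5, mem[0x0e]=0xd7, mem[0x07]=0xa8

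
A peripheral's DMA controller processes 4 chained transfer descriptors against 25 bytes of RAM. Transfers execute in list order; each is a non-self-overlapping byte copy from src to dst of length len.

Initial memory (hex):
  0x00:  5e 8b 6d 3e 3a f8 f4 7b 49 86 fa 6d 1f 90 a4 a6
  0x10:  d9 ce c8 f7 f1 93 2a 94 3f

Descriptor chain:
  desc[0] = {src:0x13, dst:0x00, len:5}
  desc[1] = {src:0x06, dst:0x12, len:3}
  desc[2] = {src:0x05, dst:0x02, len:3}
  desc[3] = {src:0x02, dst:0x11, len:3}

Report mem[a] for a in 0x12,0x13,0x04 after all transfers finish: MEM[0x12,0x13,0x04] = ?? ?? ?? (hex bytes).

MEM[0x12,0x13,0x04] = f4 7b 7b

  after D0: wrote 5B at 0x00 = f7f1932a94
  after D1: wrote 3B at 0x12 = f47b49
  after D2: wrote 3B at 0x02 = f8f47b
  after D3: wrote 3B at 0x11 = f8f47b
query mem[0x12]=0xf4, mem[0x13]=0x7b, mem[0x04]=0x7b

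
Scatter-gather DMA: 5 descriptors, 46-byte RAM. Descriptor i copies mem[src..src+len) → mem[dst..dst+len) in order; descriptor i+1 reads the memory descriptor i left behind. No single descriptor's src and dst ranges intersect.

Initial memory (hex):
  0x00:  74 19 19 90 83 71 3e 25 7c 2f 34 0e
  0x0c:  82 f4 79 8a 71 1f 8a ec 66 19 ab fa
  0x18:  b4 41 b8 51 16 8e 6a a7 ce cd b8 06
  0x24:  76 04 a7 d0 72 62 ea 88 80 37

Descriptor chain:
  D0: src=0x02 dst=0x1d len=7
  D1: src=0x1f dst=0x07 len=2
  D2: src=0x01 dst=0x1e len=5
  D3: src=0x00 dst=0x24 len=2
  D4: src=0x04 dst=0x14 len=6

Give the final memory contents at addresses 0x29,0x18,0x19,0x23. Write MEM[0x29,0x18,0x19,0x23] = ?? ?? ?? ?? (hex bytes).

MEM[0x29,0x18,0x19,0x23] = 62 71 2f 7c

#0 dst[0x1d+7] := {0x19,0x90,0x83,0x71,0x3e,0x25,0x7c}
#1 dst[0x07+2] := {0x83,0x71}
#2 dst[0x1e+5] := {0x19,0x19,0x90,0x83,0x71}
#3 dst[0x24+2] := {0x74,0x19}
#4 dst[0x14+6] := {0x83,0x71,0x3e,0x83,0x71,0x2f}
query mem[0x29]=0x62, mem[0x18]=0x71, mem[0x19]=0x2f, mem[0x23]=0x7c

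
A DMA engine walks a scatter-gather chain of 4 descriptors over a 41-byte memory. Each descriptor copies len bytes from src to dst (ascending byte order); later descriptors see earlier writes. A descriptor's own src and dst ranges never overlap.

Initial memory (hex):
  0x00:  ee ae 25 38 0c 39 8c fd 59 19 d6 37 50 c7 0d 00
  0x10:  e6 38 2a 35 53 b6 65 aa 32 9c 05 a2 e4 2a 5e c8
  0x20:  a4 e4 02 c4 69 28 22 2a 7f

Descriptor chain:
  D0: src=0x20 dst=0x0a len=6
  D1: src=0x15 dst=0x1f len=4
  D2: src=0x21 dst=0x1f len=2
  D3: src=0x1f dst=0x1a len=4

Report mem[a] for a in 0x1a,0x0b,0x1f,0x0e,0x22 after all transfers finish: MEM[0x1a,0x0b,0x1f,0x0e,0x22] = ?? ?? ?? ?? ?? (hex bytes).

MEM[0x1a,0x0b,0x1f,0x0e,0x22] = aa e4 aa 69 32

D0: mem[0x0a..0x0f] <- [a4 e4 02 c4 69 28]
D1: mem[0x1f..0x22] <- [b6 65 aa 32]
D2: mem[0x1f..0x20] <- [aa 32]
D3: mem[0x1a..0x1d] <- [aa 32 aa 32]
query mem[0x1a]=0xaa, mem[0x0b]=0xe4, mem[0x1f]=0xaa, mem[0x0e]=0x69, mem[0x22]=0x32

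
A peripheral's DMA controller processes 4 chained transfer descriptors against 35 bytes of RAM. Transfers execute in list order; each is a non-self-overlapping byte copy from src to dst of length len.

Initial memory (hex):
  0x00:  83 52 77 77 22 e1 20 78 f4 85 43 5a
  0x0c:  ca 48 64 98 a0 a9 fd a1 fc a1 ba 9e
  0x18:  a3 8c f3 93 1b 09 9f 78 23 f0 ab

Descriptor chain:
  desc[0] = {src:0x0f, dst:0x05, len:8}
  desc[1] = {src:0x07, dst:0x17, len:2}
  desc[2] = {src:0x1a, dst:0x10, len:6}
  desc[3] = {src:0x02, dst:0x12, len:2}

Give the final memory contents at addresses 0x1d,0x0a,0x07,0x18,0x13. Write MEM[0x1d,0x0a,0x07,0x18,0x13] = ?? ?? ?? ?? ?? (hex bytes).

MEM[0x1d,0x0a,0x07,0x18,0x13] = 09 fc a9 fd 77

#0 dst[0x05+8] := {0x98,0xa0,0xa9,0xfd,0xa1,0xfc,0xa1,0xba}
#1 dst[0x17+2] := {0xa9,0xfd}
#2 dst[0x10+6] := {0xf3,0x93,0x1b,0x09,0x9f,0x78}
#3 dst[0x12+2] := {0x77,0x77}
query mem[0x1d]=0x09, mem[0x0a]=0xfc, mem[0x07]=0xa9, mem[0x18]=0xfd, mem[0x13]=0x77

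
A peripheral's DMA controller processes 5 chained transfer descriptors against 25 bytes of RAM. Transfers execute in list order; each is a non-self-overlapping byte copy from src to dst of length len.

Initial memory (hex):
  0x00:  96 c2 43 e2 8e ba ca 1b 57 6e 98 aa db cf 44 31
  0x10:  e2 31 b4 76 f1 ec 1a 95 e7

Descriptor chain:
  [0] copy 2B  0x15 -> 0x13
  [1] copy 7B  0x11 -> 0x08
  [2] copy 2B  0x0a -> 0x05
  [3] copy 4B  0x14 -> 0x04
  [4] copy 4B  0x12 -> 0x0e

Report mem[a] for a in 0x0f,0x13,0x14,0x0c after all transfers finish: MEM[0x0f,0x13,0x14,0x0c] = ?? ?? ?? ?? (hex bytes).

#0 dst[0x13+2] := {0xec,0x1a}
#1 dst[0x08+7] := {0x31,0xb4,0xec,0x1a,0xec,0x1a,0x95}
#2 dst[0x05+2] := {0xec,0x1a}
#3 dst[0x04+4] := {0x1a,0xec,0x1a,0x95}
#4 dst[0x0e+4] := {0xb4,0xec,0x1a,0xec}
query mem[0x0f]=0xec, mem[0x13]=0xec, mem[0x14]=0x1a, mem[0x0c]=0xec

MEM[0x0f,0x13,0x14,0x0c] = ec ec 1a ec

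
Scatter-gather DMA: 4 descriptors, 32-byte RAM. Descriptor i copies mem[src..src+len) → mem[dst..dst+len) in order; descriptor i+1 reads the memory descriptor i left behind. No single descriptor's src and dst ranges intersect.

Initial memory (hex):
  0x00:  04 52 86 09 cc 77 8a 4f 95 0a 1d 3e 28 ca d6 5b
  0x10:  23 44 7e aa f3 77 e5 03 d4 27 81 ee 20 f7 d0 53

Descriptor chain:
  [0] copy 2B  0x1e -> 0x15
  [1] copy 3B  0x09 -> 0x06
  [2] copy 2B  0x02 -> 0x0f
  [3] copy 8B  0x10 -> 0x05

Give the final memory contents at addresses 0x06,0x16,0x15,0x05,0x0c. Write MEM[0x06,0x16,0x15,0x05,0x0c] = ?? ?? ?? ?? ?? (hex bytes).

  after D0: wrote 2B at 0x15 = d053
  after D1: wrote 3B at 0x06 = 0a1d3e
  after D2: wrote 2B at 0x0f = 8609
  after D3: wrote 8B at 0x05 = 09447eaaf3d05303
query mem[0x06]=0x44, mem[0x16]=0x53, mem[0x15]=0xd0, mem[0x05]=0x09, mem[0x0c]=0x03

MEM[0x06,0x16,0x15,0x05,0x0c] = 44 53 d0 09 03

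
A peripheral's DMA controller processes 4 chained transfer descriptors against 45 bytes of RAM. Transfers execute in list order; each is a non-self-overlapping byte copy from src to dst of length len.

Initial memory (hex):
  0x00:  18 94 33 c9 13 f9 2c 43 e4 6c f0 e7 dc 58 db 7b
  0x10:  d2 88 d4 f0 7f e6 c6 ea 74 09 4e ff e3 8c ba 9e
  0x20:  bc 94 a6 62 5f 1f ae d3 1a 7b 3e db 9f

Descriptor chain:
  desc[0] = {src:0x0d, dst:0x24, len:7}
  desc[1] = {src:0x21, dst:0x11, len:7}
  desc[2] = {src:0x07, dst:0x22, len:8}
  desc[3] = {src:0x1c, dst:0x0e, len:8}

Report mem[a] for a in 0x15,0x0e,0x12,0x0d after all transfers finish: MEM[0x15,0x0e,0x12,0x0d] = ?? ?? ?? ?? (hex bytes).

MEM[0x15,0x0e,0x12,0x0d] = e4 e3 bc 58

[0] 0x0d->0x24 len=7 : 58 db 7b d2 88 d4 f0
[1] 0x21->0x11 len=7 : 94 a6 62 58 db 7b d2
[2] 0x07->0x22 len=8 : 43 e4 6c f0 e7 dc 58 db
[3] 0x1c->0x0e len=8 : e3 8c ba 9e bc 94 43 e4
query mem[0x15]=0xe4, mem[0x0e]=0xe3, mem[0x12]=0xbc, mem[0x0d]=0x58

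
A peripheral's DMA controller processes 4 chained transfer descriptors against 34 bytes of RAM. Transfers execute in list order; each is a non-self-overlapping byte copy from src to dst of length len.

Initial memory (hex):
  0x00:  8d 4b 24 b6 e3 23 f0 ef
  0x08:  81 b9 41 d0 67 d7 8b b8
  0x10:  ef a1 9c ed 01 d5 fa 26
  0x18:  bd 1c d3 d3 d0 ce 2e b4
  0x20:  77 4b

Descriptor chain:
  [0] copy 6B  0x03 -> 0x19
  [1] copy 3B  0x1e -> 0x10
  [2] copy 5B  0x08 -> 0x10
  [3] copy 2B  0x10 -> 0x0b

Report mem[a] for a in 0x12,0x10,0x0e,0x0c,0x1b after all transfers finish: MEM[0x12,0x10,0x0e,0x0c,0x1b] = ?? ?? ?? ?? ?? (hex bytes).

  after D0: wrote 6B at 0x19 = b6e323f0ef81
  after D1: wrote 3B at 0x10 = 81b477
  after D2: wrote 5B at 0x10 = 81b941d067
  after D3: wrote 2B at 0x0b = 81b9
query mem[0x12]=0x41, mem[0x10]=0x81, mem[0x0e]=0x8b, mem[0x0c]=0xb9, mem[0x1b]=0x23

MEM[0x12,0x10,0x0e,0x0c,0x1b] = 41 81 8b b9 23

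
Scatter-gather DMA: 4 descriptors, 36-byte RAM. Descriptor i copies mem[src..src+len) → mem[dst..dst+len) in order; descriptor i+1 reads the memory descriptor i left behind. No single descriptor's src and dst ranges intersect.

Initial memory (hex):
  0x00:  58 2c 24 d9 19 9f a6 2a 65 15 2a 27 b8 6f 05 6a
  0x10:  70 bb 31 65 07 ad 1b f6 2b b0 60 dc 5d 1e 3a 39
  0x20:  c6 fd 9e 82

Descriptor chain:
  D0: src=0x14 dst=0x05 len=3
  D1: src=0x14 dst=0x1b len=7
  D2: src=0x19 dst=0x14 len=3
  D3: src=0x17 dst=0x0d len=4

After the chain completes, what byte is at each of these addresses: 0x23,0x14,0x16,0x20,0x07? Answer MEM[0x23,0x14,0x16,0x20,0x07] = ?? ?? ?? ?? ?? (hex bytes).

MEM[0x23,0x14,0x16,0x20,0x07] = 82 b0 07 b0 1b

[0] 0x14->0x05 len=3 : 07 ad 1b
[1] 0x14->0x1b len=7 : 07 ad 1b f6 2b b0 60
[2] 0x19->0x14 len=3 : b0 60 07
[3] 0x17->0x0d len=4 : f6 2b b0 60
query mem[0x23]=0x82, mem[0x14]=0xb0, mem[0x16]=0x07, mem[0x20]=0xb0, mem[0x07]=0x1b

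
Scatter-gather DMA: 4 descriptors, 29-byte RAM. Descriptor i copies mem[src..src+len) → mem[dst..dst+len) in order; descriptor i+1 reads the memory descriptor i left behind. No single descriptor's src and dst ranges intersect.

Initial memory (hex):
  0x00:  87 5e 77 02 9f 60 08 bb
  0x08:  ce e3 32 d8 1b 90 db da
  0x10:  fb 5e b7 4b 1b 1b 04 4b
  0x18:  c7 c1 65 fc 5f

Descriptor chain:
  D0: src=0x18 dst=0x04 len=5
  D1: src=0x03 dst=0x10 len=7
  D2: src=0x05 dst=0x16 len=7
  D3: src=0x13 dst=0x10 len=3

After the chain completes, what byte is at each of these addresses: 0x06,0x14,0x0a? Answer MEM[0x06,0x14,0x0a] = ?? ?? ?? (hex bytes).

MEM[0x06,0x14,0x0a] = 65 fc 32

#0 dst[0x04+5] := {0xc7,0xc1,0x65,0xfc,0x5f}
#1 dst[0x10+7] := {0x02,0xc7,0xc1,0x65,0xfc,0x5f,0xe3}
#2 dst[0x16+7] := {0xc1,0x65,0xfc,0x5f,0xe3,0x32,0xd8}
#3 dst[0x10+3] := {0x65,0xfc,0x5f}
query mem[0x06]=0x65, mem[0x14]=0xfc, mem[0x0a]=0x32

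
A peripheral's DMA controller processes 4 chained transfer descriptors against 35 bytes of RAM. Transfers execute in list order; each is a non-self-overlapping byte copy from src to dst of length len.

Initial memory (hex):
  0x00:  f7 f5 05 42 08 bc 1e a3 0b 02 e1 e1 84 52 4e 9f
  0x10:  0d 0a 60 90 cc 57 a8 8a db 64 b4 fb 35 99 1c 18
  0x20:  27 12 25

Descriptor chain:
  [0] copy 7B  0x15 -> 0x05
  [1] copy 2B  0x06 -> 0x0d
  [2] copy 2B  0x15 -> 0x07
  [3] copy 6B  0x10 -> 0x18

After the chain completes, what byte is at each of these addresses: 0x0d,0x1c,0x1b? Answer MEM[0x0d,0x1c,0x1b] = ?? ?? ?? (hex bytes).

[0] 0x15->0x05 len=7 : 57 a8 8a db 64 b4 fb
[1] 0x06->0x0d len=2 : a8 8a
[2] 0x15->0x07 len=2 : 57 a8
[3] 0x10->0x18 len=6 : 0d 0a 60 90 cc 57
query mem[0x0d]=0xa8, mem[0x1c]=0xcc, mem[0x1b]=0x90

MEM[0x0d,0x1c,0x1b] = a8 cc 90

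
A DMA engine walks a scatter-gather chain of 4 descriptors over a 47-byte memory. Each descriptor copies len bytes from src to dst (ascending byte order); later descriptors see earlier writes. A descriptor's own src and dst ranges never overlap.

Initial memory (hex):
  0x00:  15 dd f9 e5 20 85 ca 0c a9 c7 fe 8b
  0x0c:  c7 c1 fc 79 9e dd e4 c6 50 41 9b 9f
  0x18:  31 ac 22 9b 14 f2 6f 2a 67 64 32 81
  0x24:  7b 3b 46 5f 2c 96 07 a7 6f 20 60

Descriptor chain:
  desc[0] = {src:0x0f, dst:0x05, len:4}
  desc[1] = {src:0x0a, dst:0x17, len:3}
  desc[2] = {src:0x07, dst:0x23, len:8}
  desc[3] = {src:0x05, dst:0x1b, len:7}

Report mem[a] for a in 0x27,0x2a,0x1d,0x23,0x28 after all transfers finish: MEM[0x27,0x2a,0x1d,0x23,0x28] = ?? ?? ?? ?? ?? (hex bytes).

D0: mem[0x05..0x08] <- [79 9e dd e4]
D1: mem[0x17..0x19] <- [fe 8b c7]
D2: mem[0x23..0x2a] <- [dd e4 c7 fe 8b c7 c1 fc]
D3: mem[0x1b..0x21] <- [79 9e dd e4 c7 fe 8b]
query mem[0x27]=0x8b, mem[0x2a]=0xfc, mem[0x1d]=0xdd, mem[0x23]=0xdd, mem[0x28]=0xc7

MEM[0x27,0x2a,0x1d,0x23,0x28] = 8b fc dd dd c7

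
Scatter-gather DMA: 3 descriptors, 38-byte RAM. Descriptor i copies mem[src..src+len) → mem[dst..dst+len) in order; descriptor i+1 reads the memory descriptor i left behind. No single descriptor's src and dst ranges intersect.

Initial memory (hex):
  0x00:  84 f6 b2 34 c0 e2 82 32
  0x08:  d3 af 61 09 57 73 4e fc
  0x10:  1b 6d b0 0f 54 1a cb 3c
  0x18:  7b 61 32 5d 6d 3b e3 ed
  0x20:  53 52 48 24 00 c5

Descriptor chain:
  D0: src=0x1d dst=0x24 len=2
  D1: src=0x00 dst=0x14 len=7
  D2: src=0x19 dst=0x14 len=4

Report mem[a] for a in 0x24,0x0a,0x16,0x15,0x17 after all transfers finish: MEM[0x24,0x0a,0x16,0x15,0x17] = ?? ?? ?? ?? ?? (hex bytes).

MEM[0x24,0x0a,0x16,0x15,0x17] = 3b 61 5d 82 6d

#0 dst[0x24+2] := {0x3b,0xe3}
#1 dst[0x14+7] := {0x84,0xf6,0xb2,0x34,0xc0,0xe2,0x82}
#2 dst[0x14+4] := {0xe2,0x82,0x5d,0x6d}
query mem[0x24]=0x3b, mem[0x0a]=0x61, mem[0x16]=0x5d, mem[0x15]=0x82, mem[0x17]=0x6d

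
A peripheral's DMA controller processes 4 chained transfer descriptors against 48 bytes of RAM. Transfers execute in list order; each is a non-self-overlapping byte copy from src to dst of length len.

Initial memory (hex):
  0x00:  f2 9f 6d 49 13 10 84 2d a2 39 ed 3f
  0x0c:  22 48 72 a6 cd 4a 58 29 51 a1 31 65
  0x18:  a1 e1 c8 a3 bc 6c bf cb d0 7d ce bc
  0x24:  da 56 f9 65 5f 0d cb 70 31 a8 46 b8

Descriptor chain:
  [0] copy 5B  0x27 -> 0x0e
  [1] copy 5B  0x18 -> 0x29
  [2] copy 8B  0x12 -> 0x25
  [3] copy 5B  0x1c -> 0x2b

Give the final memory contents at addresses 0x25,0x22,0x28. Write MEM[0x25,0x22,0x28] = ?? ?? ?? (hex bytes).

  after D0: wrote 5B at 0x0e = 655f0dcb70
  after D1: wrote 5B at 0x29 = a1e1c8a3bc
  after D2: wrote 8B at 0x25 = 702951a13165a1e1
  after D3: wrote 5B at 0x2b = bc6cbfcbd0
query mem[0x25]=0x70, mem[0x22]=0xce, mem[0x28]=0xa1

MEM[0x25,0x22,0x28] = 70 ce a1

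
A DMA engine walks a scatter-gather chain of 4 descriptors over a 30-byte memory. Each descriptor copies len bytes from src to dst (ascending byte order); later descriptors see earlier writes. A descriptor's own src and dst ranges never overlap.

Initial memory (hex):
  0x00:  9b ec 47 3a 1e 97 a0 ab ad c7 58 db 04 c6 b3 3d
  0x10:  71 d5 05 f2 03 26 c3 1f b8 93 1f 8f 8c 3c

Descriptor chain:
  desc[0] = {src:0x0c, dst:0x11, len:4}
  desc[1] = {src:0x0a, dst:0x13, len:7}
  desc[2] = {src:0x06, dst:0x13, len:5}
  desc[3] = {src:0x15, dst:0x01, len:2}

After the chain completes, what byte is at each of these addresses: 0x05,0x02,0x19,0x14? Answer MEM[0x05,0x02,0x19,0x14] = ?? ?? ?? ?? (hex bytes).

MEM[0x05,0x02,0x19,0x14] = 97 c7 71 ab

[0] 0x0c->0x11 len=4 : 04 c6 b3 3d
[1] 0x0a->0x13 len=7 : 58 db 04 c6 b3 3d 71
[2] 0x06->0x13 len=5 : a0 ab ad c7 58
[3] 0x15->0x01 len=2 : ad c7
query mem[0x05]=0x97, mem[0x02]=0xc7, mem[0x19]=0x71, mem[0x14]=0xab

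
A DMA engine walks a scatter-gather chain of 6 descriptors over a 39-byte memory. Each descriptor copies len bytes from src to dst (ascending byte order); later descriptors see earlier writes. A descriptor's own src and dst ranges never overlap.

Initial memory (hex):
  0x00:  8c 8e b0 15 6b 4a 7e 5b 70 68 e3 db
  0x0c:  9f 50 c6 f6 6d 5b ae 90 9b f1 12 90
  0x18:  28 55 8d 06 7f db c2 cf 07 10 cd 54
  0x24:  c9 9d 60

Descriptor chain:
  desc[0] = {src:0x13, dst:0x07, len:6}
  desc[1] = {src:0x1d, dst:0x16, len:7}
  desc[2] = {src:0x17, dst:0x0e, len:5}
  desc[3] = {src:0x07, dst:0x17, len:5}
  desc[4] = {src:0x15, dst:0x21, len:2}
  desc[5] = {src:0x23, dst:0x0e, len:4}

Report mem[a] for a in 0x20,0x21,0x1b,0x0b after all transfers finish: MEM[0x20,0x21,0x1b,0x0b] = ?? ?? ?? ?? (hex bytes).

MEM[0x20,0x21,0x1b,0x0b] = 07 f1 90 90

[0] 0x13->0x07 len=6 : 90 9b f1 12 90 28
[1] 0x1d->0x16 len=7 : db c2 cf 07 10 cd 54
[2] 0x17->0x0e len=5 : c2 cf 07 10 cd
[3] 0x07->0x17 len=5 : 90 9b f1 12 90
[4] 0x15->0x21 len=2 : f1 db
[5] 0x23->0x0e len=4 : 54 c9 9d 60
query mem[0x20]=0x07, mem[0x21]=0xf1, mem[0x1b]=0x90, mem[0x0b]=0x90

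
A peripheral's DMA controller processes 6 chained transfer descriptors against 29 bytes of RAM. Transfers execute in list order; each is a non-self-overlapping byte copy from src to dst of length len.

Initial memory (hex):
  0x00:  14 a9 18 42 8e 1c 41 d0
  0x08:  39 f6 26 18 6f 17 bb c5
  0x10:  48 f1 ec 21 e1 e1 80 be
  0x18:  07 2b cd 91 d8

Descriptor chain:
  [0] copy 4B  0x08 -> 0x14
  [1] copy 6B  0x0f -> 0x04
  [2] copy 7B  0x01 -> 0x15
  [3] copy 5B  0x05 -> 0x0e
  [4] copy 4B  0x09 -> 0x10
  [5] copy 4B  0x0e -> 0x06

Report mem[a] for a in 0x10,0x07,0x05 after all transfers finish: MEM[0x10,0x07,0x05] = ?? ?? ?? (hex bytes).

MEM[0x10,0x07,0x05] = 39 f1 48

  after D0: wrote 4B at 0x14 = 39f62618
  after D1: wrote 6B at 0x04 = c548f1ec2139
  after D2: wrote 7B at 0x15 = a91842c548f1ec
  after D3: wrote 5B at 0x0e = 48f1ec2139
  after D4: wrote 4B at 0x10 = 3926186f
  after D5: wrote 4B at 0x06 = 48f13926
query mem[0x10]=0x39, mem[0x07]=0xf1, mem[0x05]=0x48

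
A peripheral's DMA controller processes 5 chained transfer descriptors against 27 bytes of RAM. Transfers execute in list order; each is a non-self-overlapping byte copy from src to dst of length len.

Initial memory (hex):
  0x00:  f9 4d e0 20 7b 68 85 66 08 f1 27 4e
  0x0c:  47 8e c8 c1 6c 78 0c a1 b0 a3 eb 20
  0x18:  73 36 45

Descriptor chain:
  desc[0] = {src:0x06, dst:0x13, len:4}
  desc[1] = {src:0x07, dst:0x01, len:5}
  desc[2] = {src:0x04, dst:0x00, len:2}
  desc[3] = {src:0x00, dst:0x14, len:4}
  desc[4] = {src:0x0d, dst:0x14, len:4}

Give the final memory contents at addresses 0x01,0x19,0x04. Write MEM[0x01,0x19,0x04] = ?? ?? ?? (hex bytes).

MEM[0x01,0x19,0x04] = 4e 36 27

#0 dst[0x13+4] := {0x85,0x66,0x08,0xf1}
#1 dst[0x01+5] := {0x66,0x08,0xf1,0x27,0x4e}
#2 dst[0x00+2] := {0x27,0x4e}
#3 dst[0x14+4] := {0x27,0x4e,0x08,0xf1}
#4 dst[0x14+4] := {0x8e,0xc8,0xc1,0x6c}
query mem[0x01]=0x4e, mem[0x19]=0x36, mem[0x04]=0x27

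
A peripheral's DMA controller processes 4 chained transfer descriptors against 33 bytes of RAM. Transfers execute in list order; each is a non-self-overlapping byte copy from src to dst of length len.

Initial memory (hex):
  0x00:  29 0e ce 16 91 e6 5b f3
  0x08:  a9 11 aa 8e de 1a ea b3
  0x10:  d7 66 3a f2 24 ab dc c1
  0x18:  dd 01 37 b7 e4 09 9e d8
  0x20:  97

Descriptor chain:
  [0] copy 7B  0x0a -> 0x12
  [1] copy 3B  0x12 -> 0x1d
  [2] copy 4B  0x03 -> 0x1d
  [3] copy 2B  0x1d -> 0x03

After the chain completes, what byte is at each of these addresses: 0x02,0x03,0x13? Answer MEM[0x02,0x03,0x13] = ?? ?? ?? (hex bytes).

D0: mem[0x12..0x18] <- [aa 8e de 1a ea b3 d7]
D1: mem[0x1d..0x1f] <- [aa 8e de]
D2: mem[0x1d..0x20] <- [16 91 e6 5b]
D3: mem[0x03..0x04] <- [16 91]
query mem[0x02]=0xce, mem[0x03]=0x16, mem[0x13]=0x8e

MEM[0x02,0x03,0x13] = ce 16 8e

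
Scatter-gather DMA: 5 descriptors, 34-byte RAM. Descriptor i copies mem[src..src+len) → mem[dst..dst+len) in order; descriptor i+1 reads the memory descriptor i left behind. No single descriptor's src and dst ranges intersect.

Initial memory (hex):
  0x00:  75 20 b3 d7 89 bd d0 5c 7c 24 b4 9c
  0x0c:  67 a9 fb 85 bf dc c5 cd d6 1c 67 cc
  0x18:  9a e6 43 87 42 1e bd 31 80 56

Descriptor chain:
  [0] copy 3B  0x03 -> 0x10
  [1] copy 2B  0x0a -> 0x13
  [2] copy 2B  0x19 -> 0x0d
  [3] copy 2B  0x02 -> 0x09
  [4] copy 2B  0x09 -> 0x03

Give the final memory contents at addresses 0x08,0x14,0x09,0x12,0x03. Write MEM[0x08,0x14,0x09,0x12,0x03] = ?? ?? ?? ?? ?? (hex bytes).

MEM[0x08,0x14,0x09,0x12,0x03] = 7c 9c b3 bd b3

D0: mem[0x10..0x12] <- [d7 89 bd]
D1: mem[0x13..0x14] <- [b4 9c]
D2: mem[0x0d..0x0e] <- [e6 43]
D3: mem[0x09..0x0a] <- [b3 d7]
D4: mem[0x03..0x04] <- [b3 d7]
query mem[0x08]=0x7c, mem[0x14]=0x9c, mem[0x09]=0xb3, mem[0x12]=0xbd, mem[0x03]=0xb3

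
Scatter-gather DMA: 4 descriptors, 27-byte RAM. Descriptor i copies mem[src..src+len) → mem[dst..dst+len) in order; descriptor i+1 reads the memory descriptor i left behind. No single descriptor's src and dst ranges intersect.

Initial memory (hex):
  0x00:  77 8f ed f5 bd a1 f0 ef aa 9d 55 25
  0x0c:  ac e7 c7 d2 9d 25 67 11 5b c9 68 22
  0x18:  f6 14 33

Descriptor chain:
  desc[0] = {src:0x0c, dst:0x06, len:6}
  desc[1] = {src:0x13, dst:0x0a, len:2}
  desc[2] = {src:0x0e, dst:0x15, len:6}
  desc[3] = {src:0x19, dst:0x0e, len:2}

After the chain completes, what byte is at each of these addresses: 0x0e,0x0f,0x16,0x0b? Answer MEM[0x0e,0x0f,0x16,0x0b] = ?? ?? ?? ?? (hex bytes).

MEM[0x0e,0x0f,0x16,0x0b] = 67 11 d2 5b

  after D0: wrote 6B at 0x06 = ace7c7d29d25
  after D1: wrote 2B at 0x0a = 115b
  after D2: wrote 6B at 0x15 = c7d29d256711
  after D3: wrote 2B at 0x0e = 6711
query mem[0x0e]=0x67, mem[0x0f]=0x11, mem[0x16]=0xd2, mem[0x0b]=0x5b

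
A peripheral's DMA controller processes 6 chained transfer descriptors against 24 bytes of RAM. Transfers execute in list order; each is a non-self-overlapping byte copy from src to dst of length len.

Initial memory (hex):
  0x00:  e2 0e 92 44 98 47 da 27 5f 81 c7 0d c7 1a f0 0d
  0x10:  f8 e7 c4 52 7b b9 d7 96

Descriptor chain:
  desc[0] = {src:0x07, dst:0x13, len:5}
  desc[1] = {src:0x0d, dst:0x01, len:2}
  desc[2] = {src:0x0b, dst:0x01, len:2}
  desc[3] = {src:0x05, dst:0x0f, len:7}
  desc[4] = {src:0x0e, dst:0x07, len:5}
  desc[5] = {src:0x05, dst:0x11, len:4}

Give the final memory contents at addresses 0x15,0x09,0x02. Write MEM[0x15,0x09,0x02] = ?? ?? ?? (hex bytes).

MEM[0x15,0x09,0x02] = 0d da c7

#0 dst[0x13+5] := {0x27,0x5f,0x81,0xc7,0x0d}
#1 dst[0x01+2] := {0x1a,0xf0}
#2 dst[0x01+2] := {0x0d,0xc7}
#3 dst[0x0f+7] := {0x47,0xda,0x27,0x5f,0x81,0xc7,0x0d}
#4 dst[0x07+5] := {0xf0,0x47,0xda,0x27,0x5f}
#5 dst[0x11+4] := {0x47,0xda,0xf0,0x47}
query mem[0x15]=0x0d, mem[0x09]=0xda, mem[0x02]=0xc7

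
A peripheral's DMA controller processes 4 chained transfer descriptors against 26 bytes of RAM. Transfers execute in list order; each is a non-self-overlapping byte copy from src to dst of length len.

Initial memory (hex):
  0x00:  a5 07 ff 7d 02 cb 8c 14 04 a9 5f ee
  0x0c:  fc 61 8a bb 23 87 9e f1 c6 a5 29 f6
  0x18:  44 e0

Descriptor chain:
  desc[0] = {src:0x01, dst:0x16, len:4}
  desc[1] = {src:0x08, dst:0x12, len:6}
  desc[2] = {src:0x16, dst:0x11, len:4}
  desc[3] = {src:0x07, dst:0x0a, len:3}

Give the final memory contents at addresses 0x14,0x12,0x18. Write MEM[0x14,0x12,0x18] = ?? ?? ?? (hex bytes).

MEM[0x14,0x12,0x18] = 02 61 7d

[0] 0x01->0x16 len=4 : 07 ff 7d 02
[1] 0x08->0x12 len=6 : 04 a9 5f ee fc 61
[2] 0x16->0x11 len=4 : fc 61 7d 02
[3] 0x07->0x0a len=3 : 14 04 a9
query mem[0x14]=0x02, mem[0x12]=0x61, mem[0x18]=0x7d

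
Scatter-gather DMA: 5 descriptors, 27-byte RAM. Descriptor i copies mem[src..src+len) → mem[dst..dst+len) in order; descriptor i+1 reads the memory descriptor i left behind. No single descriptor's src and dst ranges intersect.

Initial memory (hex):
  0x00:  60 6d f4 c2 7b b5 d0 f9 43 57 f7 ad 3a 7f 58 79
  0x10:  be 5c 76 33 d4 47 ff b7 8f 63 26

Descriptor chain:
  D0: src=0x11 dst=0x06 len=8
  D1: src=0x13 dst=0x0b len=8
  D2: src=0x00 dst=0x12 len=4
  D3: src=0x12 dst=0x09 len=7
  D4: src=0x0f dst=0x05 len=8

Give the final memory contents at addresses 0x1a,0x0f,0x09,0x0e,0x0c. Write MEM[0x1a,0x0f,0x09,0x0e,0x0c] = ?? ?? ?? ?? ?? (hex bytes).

D0: mem[0x06..0x0d] <- [5c 76 33 d4 47 ff b7 8f]
D1: mem[0x0b..0x12] <- [33 d4 47 ff b7 8f 63 26]
D2: mem[0x12..0x15] <- [60 6d f4 c2]
D3: mem[0x09..0x0f] <- [60 6d f4 c2 ff b7 8f]
D4: mem[0x05..0x0c] <- [8f 8f 63 60 6d f4 c2 ff]
query mem[0x1a]=0x26, mem[0x0f]=0x8f, mem[0x09]=0x6d, mem[0x0e]=0xb7, mem[0x0c]=0xff

MEM[0x1a,0x0f,0x09,0x0e,0x0c] = 26 8f 6d b7 ff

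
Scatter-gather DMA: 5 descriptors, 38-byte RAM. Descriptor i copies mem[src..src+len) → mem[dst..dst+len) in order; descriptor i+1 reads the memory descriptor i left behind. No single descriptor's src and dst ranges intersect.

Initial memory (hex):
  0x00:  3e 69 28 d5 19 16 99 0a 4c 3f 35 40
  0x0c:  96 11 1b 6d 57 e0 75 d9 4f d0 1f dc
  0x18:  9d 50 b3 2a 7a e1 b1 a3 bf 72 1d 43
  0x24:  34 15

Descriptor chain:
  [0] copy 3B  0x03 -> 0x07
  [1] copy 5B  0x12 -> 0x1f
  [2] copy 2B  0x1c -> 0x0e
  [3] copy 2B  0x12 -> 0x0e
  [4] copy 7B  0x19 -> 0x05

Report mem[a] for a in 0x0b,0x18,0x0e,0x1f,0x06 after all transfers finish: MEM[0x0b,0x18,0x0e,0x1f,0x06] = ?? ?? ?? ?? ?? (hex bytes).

[0] 0x03->0x07 len=3 : d5 19 16
[1] 0x12->0x1f len=5 : 75 d9 4f d0 1f
[2] 0x1c->0x0e len=2 : 7a e1
[3] 0x12->0x0e len=2 : 75 d9
[4] 0x19->0x05 len=7 : 50 b3 2a 7a e1 b1 75
query mem[0x0b]=0x75, mem[0x18]=0x9d, mem[0x0e]=0x75, mem[0x1f]=0x75, mem[0x06]=0xb3

MEM[0x0b,0x18,0x0e,0x1f,0x06] = 75 9d 75 75 b3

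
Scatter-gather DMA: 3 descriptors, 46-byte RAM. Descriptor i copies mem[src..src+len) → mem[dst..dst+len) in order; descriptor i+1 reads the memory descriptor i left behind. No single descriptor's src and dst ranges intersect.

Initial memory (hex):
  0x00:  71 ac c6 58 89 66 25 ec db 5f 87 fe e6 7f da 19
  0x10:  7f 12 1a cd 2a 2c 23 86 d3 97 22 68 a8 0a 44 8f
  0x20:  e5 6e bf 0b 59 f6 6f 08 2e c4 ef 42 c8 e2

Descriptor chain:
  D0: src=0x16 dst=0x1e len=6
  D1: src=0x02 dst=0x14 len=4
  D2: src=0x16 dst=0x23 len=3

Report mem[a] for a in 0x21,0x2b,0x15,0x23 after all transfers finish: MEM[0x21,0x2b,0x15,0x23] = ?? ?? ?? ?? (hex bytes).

D0: mem[0x1e..0x23] <- [23 86 d3 97 22 68]
D1: mem[0x14..0x17] <- [c6 58 89 66]
D2: mem[0x23..0x25] <- [89 66 d3]
query mem[0x21]=0x97, mem[0x2b]=0x42, mem[0x15]=0x58, mem[0x23]=0x89

MEM[0x21,0x2b,0x15,0x23] = 97 42 58 89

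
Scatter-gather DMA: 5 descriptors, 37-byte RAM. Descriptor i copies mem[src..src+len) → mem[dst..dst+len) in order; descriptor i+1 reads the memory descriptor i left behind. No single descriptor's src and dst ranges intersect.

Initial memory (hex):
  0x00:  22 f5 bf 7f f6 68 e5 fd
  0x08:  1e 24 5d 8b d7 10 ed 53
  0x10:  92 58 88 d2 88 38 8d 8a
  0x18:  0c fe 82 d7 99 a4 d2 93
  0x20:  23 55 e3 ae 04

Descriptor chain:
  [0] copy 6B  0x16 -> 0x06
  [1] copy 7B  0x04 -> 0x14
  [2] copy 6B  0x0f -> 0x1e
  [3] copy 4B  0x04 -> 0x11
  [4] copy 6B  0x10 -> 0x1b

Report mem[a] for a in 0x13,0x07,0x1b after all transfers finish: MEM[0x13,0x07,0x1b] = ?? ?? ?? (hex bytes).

MEM[0x13,0x07,0x1b] = 8d 8a 92

#0 dst[0x06+6] := {0x8d,0x8a,0x0c,0xfe,0x82,0xd7}
#1 dst[0x14+7] := {0xf6,0x68,0x8d,0x8a,0x0c,0xfe,0x82}
#2 dst[0x1e+6] := {0x53,0x92,0x58,0x88,0xd2,0xf6}
#3 dst[0x11+4] := {0xf6,0x68,0x8d,0x8a}
#4 dst[0x1b+6] := {0x92,0xf6,0x68,0x8d,0x8a,0x68}
query mem[0x13]=0x8d, mem[0x07]=0x8a, mem[0x1b]=0x92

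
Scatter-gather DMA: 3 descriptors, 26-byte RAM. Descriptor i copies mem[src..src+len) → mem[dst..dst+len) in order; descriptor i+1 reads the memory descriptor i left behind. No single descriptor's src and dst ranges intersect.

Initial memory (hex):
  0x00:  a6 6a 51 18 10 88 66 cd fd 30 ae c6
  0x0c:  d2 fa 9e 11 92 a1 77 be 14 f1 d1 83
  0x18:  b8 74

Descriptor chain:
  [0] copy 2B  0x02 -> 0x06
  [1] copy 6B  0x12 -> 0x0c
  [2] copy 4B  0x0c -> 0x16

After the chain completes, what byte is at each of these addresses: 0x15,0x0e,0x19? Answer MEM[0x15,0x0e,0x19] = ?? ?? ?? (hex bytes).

MEM[0x15,0x0e,0x19] = f1 14 f1

#0 dst[0x06+2] := {0x51,0x18}
#1 dst[0x0c+6] := {0x77,0xbe,0x14,0xf1,0xd1,0x83}
#2 dst[0x16+4] := {0x77,0xbe,0x14,0xf1}
query mem[0x15]=0xf1, mem[0x0e]=0x14, mem[0x19]=0xf1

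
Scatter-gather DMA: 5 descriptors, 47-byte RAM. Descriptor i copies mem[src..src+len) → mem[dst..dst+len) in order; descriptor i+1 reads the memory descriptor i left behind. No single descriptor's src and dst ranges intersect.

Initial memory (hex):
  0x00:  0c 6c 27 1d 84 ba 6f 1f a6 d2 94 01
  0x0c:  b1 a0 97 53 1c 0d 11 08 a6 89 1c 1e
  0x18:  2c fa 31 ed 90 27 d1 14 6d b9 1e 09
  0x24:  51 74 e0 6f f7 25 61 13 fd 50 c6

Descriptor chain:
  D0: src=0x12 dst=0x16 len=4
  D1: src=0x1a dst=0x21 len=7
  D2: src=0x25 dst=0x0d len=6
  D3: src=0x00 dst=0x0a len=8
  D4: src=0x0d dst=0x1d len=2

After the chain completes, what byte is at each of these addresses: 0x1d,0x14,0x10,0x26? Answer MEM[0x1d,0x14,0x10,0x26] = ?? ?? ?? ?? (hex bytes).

MEM[0x1d,0x14,0x10,0x26] = 1d a6 6f 14

  after D0: wrote 4B at 0x16 = 1108a689
  after D1: wrote 7B at 0x21 = 31ed9027d1146d
  after D2: wrote 6B at 0x0d = d1146df72561
  after D3: wrote 8B at 0x0a = 0c6c271d84ba6f1f
  after D4: wrote 2B at 0x1d = 1d84
query mem[0x1d]=0x1d, mem[0x14]=0xa6, mem[0x10]=0x6f, mem[0x26]=0x14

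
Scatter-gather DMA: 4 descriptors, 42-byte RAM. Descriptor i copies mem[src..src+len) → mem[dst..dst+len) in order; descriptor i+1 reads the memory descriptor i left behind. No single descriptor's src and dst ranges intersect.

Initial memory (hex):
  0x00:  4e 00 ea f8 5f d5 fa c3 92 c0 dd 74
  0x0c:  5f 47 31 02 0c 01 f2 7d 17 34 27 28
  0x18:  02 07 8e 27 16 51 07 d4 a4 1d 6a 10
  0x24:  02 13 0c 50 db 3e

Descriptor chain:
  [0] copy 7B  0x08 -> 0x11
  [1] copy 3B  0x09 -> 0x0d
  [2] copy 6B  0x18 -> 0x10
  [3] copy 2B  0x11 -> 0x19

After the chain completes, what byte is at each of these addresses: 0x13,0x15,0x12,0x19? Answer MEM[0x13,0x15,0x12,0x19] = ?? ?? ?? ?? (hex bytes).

#0 dst[0x11+7] := {0x92,0xc0,0xdd,0x74,0x5f,0x47,0x31}
#1 dst[0x0d+3] := {0xc0,0xdd,0x74}
#2 dst[0x10+6] := {0x02,0x07,0x8e,0x27,0x16,0x51}
#3 dst[0x19+2] := {0x07,0x8e}
query mem[0x13]=0x27, mem[0x15]=0x51, mem[0x12]=0x8e, mem[0x19]=0x07

MEM[0x13,0x15,0x12,0x19] = 27 51 8e 07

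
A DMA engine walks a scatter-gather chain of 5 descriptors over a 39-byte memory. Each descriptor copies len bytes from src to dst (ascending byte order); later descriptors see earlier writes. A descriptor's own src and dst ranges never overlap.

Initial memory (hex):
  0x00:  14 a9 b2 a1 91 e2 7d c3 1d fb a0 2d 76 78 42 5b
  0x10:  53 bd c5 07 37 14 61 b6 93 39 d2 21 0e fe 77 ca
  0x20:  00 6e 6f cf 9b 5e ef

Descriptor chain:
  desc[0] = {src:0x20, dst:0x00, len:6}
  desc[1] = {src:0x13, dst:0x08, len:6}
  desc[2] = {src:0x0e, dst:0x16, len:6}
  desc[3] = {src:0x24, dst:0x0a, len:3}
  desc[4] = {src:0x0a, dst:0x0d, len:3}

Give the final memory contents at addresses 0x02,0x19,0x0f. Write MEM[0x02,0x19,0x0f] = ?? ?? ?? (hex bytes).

#0 dst[0x00+6] := {0x00,0x6e,0x6f,0xcf,0x9b,0x5e}
#1 dst[0x08+6] := {0x07,0x37,0x14,0x61,0xb6,0x93}
#2 dst[0x16+6] := {0x42,0x5b,0x53,0xbd,0xc5,0x07}
#3 dst[0x0a+3] := {0x9b,0x5e,0xef}
#4 dst[0x0d+3] := {0x9b,0x5e,0xef}
query mem[0x02]=0x6f, mem[0x19]=0xbd, mem[0x0f]=0xef

MEM[0x02,0x19,0x0f] = 6f bd ef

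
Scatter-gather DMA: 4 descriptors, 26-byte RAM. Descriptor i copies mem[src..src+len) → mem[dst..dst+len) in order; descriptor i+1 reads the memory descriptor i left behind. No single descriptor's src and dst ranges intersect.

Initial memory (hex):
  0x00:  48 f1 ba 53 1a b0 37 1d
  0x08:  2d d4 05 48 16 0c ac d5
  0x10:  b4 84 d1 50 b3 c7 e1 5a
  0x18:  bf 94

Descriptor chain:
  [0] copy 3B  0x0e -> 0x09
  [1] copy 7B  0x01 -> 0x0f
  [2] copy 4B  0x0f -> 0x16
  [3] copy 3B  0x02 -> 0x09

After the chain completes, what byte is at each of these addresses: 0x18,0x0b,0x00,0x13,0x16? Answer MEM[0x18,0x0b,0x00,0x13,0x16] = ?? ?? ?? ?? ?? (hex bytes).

  after D0: wrote 3B at 0x09 = acd5b4
  after D1: wrote 7B at 0x0f = f1ba531ab0371d
  after D2: wrote 4B at 0x16 = f1ba531a
  after D3: wrote 3B at 0x09 = ba531a
query mem[0x18]=0x53, mem[0x0b]=0x1a, mem[0x00]=0x48, mem[0x13]=0xb0, mem[0x16]=0xf1

MEM[0x18,0x0b,0x00,0x13,0x16] = 53 1a 48 b0 f1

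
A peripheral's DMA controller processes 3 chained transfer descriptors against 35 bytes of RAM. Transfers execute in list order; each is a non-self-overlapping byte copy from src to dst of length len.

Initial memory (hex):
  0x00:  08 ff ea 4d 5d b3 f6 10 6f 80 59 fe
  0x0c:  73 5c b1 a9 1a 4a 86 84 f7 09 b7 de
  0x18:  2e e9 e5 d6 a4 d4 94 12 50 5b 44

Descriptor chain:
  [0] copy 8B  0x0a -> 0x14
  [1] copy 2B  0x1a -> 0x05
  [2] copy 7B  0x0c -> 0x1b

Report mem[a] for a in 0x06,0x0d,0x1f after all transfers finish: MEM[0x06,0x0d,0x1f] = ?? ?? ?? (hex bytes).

#0 dst[0x14+8] := {0x59,0xfe,0x73,0x5c,0xb1,0xa9,0x1a,0x4a}
#1 dst[0x05+2] := {0x1a,0x4a}
#2 dst[0x1b+7] := {0x73,0x5c,0xb1,0xa9,0x1a,0x4a,0x86}
query mem[0x06]=0x4a, mem[0x0d]=0x5c, mem[0x1f]=0x1a

MEM[0x06,0x0d,0x1f] = 4a 5c 1a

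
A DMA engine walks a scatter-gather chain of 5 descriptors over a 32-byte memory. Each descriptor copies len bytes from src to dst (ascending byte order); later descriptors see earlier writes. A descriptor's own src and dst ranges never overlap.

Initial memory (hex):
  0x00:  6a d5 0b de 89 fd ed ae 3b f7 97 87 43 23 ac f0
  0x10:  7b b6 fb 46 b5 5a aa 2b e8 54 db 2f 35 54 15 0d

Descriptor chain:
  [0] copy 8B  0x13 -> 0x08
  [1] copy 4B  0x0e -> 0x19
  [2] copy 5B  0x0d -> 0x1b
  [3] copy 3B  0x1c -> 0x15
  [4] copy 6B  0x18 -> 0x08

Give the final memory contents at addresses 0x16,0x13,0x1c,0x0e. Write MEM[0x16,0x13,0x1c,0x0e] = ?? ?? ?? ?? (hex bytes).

#0 dst[0x08+8] := {0x46,0xb5,0x5a,0xaa,0x2b,0xe8,0x54,0xdb}
#1 dst[0x19+4] := {0x54,0xdb,0x7b,0xb6}
#2 dst[0x1b+5] := {0xe8,0x54,0xdb,0x7b,0xb6}
#3 dst[0x15+3] := {0x54,0xdb,0x7b}
#4 dst[0x08+6] := {0xe8,0x54,0xdb,0xe8,0x54,0xdb}
query mem[0x16]=0xdb, mem[0x13]=0x46, mem[0x1c]=0x54, mem[0x0e]=0x54

MEM[0x16,0x13,0x1c,0x0e] = db 46 54 54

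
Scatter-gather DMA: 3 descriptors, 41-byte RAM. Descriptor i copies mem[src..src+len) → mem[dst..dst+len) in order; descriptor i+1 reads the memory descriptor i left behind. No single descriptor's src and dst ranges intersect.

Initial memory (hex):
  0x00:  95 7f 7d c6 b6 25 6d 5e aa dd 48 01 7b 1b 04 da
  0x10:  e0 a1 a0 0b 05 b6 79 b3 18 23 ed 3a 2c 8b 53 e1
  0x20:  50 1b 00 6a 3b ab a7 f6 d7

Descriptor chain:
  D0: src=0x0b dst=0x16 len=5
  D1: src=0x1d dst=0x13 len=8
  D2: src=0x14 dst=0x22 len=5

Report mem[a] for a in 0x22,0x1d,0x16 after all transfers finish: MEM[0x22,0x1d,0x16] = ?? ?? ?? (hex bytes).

MEM[0x22,0x1d,0x16] = 53 8b 50

  after D0: wrote 5B at 0x16 = 017b1b04da
  after D1: wrote 8B at 0x13 = 8b53e1501b006a3b
  after D2: wrote 5B at 0x22 = 53e1501b00
query mem[0x22]=0x53, mem[0x1d]=0x8b, mem[0x16]=0x50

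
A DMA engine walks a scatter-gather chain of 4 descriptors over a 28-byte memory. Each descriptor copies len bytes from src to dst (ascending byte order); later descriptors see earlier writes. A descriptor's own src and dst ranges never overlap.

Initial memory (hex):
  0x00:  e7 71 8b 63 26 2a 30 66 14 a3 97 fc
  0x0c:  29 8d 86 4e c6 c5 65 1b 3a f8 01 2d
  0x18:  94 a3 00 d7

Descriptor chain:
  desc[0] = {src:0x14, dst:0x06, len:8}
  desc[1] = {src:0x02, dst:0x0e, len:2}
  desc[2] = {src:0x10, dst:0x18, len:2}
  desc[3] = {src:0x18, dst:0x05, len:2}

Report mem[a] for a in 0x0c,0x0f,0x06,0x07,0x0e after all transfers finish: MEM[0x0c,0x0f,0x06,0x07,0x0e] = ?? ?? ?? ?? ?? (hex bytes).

#0 dst[0x06+8] := {0x3a,0xf8,0x01,0x2d,0x94,0xa3,0x00,0xd7}
#1 dst[0x0e+2] := {0x8b,0x63}
#2 dst[0x18+2] := {0xc6,0xc5}
#3 dst[0x05+2] := {0xc6,0xc5}
query mem[0x0c]=0x00, mem[0x0f]=0x63, mem[0x06]=0xc5, mem[0x07]=0xf8, mem[0x0e]=0x8b

MEM[0x0c,0x0f,0x06,0x07,0x0e] = 00 63 c5 f8 8b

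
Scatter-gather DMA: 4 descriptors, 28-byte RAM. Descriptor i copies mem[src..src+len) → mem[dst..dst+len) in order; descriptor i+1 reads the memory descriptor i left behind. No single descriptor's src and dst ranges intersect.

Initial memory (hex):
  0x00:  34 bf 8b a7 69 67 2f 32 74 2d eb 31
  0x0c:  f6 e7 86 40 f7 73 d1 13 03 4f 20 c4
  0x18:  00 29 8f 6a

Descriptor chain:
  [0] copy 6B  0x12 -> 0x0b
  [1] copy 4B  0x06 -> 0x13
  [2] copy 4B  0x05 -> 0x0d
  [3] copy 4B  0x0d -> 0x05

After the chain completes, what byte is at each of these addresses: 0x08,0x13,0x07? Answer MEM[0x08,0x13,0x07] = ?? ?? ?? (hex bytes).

MEM[0x08,0x13,0x07] = 74 2f 32

#0 dst[0x0b+6] := {0xd1,0x13,0x03,0x4f,0x20,0xc4}
#1 dst[0x13+4] := {0x2f,0x32,0x74,0x2d}
#2 dst[0x0d+4] := {0x67,0x2f,0x32,0x74}
#3 dst[0x05+4] := {0x67,0x2f,0x32,0x74}
query mem[0x08]=0x74, mem[0x13]=0x2f, mem[0x07]=0x32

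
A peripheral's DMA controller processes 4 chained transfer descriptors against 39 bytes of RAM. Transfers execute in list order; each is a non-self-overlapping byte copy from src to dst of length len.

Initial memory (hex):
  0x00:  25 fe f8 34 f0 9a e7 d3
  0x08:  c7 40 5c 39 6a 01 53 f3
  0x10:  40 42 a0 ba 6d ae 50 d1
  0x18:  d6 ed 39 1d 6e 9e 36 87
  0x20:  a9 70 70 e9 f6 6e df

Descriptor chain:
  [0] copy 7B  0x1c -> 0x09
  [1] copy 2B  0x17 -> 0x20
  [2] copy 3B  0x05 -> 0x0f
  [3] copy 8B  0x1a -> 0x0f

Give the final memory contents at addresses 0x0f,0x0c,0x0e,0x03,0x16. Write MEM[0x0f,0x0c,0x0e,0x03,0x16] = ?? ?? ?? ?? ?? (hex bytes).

D0: mem[0x09..0x0f] <- [6e 9e 36 87 a9 70 70]
D1: mem[0x20..0x21] <- [d1 d6]
D2: mem[0x0f..0x11] <- [9a e7 d3]
D3: mem[0x0f..0x16] <- [39 1d 6e 9e 36 87 d1 d6]
query mem[0x0f]=0x39, mem[0x0c]=0x87, mem[0x0e]=0x70, mem[0x03]=0x34, mem[0x16]=0xd6

MEM[0x0f,0x0c,0x0e,0x03,0x16] = 39 87 70 34 d6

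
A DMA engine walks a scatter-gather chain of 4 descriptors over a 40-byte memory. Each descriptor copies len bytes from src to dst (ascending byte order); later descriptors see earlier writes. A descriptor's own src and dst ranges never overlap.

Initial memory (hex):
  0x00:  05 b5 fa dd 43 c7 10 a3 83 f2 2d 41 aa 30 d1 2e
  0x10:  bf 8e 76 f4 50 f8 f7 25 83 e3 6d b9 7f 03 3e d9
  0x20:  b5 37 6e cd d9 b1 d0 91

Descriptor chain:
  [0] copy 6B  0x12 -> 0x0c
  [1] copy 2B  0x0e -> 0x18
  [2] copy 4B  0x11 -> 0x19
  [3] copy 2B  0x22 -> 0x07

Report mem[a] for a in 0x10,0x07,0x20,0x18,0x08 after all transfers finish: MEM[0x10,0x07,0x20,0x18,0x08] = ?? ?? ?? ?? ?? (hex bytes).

[0] 0x12->0x0c len=6 : 76 f4 50 f8 f7 25
[1] 0x0e->0x18 len=2 : 50 f8
[2] 0x11->0x19 len=4 : 25 76 f4 50
[3] 0x22->0x07 len=2 : 6e cd
query mem[0x10]=0xf7, mem[0x07]=0x6e, mem[0x20]=0xb5, mem[0x18]=0x50, mem[0x08]=0xcd

MEM[0x10,0x07,0x20,0x18,0x08] = f7 6e b5 50 cd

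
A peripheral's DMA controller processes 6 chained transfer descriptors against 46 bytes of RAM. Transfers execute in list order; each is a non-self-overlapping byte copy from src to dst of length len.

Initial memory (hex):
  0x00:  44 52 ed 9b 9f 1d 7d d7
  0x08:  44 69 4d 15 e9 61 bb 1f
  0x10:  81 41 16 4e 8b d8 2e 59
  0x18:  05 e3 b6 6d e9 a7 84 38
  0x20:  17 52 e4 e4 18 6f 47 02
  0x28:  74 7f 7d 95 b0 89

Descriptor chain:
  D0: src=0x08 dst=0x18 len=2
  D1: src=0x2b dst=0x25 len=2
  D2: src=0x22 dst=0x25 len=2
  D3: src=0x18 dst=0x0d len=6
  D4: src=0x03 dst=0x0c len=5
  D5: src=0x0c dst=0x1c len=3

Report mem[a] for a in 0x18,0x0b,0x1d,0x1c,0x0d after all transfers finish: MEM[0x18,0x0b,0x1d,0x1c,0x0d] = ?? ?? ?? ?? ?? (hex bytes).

D0: mem[0x18..0x19] <- [44 69]
D1: mem[0x25..0x26] <- [95 b0]
D2: mem[0x25..0x26] <- [e4 e4]
D3: mem[0x0d..0x12] <- [44 69 b6 6d e9 a7]
D4: mem[0x0c..0x10] <- [9b 9f 1d 7d d7]
D5: mem[0x1c..0x1e] <- [9b 9f 1d]
query mem[0x18]=0x44, mem[0x0b]=0x15, mem[0x1d]=0x9f, mem[0x1c]=0x9b, mem[0x0d]=0x9f

MEM[0x18,0x0b,0x1d,0x1c,0x0d] = 44 15 9f 9b 9f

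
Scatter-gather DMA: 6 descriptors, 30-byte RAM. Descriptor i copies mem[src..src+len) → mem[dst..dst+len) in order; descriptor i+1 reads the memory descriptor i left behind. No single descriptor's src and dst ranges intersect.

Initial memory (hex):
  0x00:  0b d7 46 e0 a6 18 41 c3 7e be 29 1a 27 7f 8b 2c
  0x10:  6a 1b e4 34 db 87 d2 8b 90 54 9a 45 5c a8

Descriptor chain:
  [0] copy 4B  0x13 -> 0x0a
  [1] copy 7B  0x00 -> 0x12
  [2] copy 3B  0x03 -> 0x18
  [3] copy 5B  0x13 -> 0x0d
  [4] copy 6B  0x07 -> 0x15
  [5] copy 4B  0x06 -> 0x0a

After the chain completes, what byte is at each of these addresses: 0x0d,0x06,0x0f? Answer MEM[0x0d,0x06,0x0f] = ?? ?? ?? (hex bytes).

#0 dst[0x0a+4] := {0x34,0xdb,0x87,0xd2}
#1 dst[0x12+7] := {0x0b,0xd7,0x46,0xe0,0xa6,0x18,0x41}
#2 dst[0x18+3] := {0xe0,0xa6,0x18}
#3 dst[0x0d+5] := {0xd7,0x46,0xe0,0xa6,0x18}
#4 dst[0x15+6] := {0xc3,0x7e,0xbe,0x34,0xdb,0x87}
#5 dst[0x0a+4] := {0x41,0xc3,0x7e,0xbe}
query mem[0x0d]=0xbe, mem[0x06]=0x41, mem[0x0f]=0xe0

MEM[0x0d,0x06,0x0f] = be 41 e0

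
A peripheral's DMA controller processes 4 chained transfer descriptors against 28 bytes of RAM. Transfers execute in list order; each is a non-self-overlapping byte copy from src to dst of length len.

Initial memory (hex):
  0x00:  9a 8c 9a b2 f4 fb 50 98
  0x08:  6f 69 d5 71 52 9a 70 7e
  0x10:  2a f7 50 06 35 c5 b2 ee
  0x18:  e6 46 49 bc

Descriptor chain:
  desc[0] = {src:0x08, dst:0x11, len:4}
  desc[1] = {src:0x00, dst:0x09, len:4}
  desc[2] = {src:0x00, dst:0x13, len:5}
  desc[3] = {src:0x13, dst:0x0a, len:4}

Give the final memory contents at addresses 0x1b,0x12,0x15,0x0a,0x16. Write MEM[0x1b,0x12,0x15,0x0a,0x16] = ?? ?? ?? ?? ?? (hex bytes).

  after D0: wrote 4B at 0x11 = 6f69d571
  after D1: wrote 4B at 0x09 = 9a8c9ab2
  after D2: wrote 5B at 0x13 = 9a8c9ab2f4
  after D3: wrote 4B at 0x0a = 9a8c9ab2
query mem[0x1b]=0xbc, mem[0x12]=0x69, mem[0x15]=0x9a, mem[0x0a]=0x9a, mem[0x16]=0xb2

MEM[0x1b,0x12,0x15,0x0a,0x16] = bc 69 9a 9a b2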